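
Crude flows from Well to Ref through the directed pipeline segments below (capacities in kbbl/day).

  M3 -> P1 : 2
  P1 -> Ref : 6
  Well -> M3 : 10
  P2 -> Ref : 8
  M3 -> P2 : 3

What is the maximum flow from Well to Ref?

5

Augment Well→M3→P1→Ref: bottleneck 2, flow now 2.
Augment Well→M3→P2→Ref: bottleneck 3, flow now 5.
No augmenting path remains; maximum flow = 5.
In the residual graph, reachable from Well: {Well, M3}.
Min-cut edges: M3→P1 (2), M3→P2 (3); capacity 2 + 3 = 5.
This cut is saturated, so no flow can exceed 5.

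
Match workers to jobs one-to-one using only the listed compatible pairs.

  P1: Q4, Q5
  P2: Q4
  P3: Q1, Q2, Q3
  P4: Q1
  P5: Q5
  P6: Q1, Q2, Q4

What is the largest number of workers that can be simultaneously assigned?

5

Unit-capacity flow: source→left, listed edges, right→sink; max matching = max flow.
Augmenting path P1→Q4 (+1); matched 1.
Augmenting path P3→Q1 (+1); matched 2.
Augmenting path P5→Q5 (+1); matched 3.
Augmenting path P6→Q2 (+1); matched 4.
Augmenting path P4→Q1→P3→Q3 (+1); matched 5.
No augmenting path remains; maximum matching = 5.
König certificate: {P3, P4, P6, Q4, Q5} is a vertex cover of size 5 (every listed pair touches it), so no matching can be larger.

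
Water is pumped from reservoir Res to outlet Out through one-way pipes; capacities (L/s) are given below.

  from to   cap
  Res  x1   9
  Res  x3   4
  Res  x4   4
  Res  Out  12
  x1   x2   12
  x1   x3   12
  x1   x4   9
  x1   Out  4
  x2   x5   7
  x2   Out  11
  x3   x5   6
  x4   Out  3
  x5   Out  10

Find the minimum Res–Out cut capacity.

28

Augment Res→Out: bottleneck 12, flow now 12.
Augment Res→x1→Out: bottleneck 4, flow now 16.
Augment Res→x4→Out: bottleneck 3, flow now 19.
Augment Res→x1→x2→Out: bottleneck 5, flow now 24.
Augment Res→x3→x5→Out: bottleneck 4, flow now 28.
No augmenting path remains; maximum flow = 28.
By max-flow min-cut, the minimum cut capacity equals the max flow.
In the residual graph, reachable from Res: {Res, x4}.
Min-cut edges: Res→x1 (9), Res→x3 (4), Res→Out (12), x4→Out (3); capacity 9 + 4 + 12 + 3 = 28.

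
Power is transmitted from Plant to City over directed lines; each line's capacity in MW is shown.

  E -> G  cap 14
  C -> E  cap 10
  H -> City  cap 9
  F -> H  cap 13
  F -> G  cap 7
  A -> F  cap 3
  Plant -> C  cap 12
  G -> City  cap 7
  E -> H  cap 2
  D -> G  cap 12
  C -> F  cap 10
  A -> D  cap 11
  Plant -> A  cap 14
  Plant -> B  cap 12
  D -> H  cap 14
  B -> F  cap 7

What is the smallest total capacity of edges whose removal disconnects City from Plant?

Augment Plant→A→D→G→City: bottleneck 7, flow now 7.
Augment Plant→A→D→H→City: bottleneck 4, flow now 11.
Augment Plant→A→F→H→City: bottleneck 3, flow now 14.
Augment Plant→B→F→H→City: bottleneck 2, flow now 16.
No augmenting path remains; maximum flow = 16.
By max-flow min-cut, the minimum cut capacity equals the max flow.
In the residual graph, reachable from Plant: {Plant, A, B, C, D, E, F, G, H}.
Min-cut edges: G→City (7), H→City (9); capacity 7 + 9 = 16.

16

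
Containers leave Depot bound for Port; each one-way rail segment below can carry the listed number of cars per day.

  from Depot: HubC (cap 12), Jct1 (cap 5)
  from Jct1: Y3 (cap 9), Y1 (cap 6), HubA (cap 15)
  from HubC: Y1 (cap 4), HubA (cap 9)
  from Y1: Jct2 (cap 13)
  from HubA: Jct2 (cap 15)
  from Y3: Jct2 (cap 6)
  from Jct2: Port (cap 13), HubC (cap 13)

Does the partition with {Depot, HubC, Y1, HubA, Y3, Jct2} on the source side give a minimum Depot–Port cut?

No — its capacity is 18, but the minimum cut has capacity 13.

Given cut capacity: 5 + 13 = 18.
Augment Depot→Jct1→Y1→Jct2→Port: bottleneck 5, flow now 5.
Augment Depot→HubC→Y1→Jct2→Port: bottleneck 4, flow now 9.
Augment Depot→HubC→HubA→Jct2→Port: bottleneck 4, flow now 13.
No augmenting path remains; maximum flow = 13.
In the residual graph, reachable from Depot: {Depot, Jct1, HubC, Y1, HubA, Y3, Jct2}.
Min-cut edges: Jct2→Port (13); capacity 13 = 13.
Cut capacity 18 exceeds the max flow 13, so it is not minimum.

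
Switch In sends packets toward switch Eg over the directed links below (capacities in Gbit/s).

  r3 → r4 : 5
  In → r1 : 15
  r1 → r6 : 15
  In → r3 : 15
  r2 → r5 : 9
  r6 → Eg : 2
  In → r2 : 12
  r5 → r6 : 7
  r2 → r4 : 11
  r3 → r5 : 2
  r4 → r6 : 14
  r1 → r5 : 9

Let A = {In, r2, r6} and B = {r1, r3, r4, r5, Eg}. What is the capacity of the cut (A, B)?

52

Edges leaving {In, r2, r6}: In→r1 (15), In→r3 (15), r2→r4 (11), r2→r5 (9), r6→Eg (2).
Cut capacity = 15 + 15 + 11 + 9 + 2 = 52.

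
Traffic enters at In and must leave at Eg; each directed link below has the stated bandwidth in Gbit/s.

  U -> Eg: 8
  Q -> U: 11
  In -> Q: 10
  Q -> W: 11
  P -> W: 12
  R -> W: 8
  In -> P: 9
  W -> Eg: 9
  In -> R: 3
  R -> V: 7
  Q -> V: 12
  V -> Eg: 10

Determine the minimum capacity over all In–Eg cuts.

22

Augment In→P→W→Eg: bottleneck 9, flow now 9.
Augment In→Q→U→Eg: bottleneck 8, flow now 17.
Augment In→Q→V→Eg: bottleneck 2, flow now 19.
Augment In→R→V→Eg: bottleneck 3, flow now 22.
No augmenting path remains; maximum flow = 22.
By max-flow min-cut, the minimum cut capacity equals the max flow.
In the residual graph, reachable from In: {In}.
Min-cut edges: In→P (9), In→Q (10), In→R (3); capacity 9 + 10 + 3 = 22.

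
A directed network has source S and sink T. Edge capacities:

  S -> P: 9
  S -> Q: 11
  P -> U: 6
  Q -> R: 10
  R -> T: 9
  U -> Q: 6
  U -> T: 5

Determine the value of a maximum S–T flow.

Augment S→P→U→T: bottleneck 5, flow now 5.
Augment S→Q→R→T: bottleneck 9, flow now 14.
No augmenting path remains; maximum flow = 14.
In the residual graph, reachable from S: {S, P, Q, R, U}.
Min-cut edges: R→T (9), U→T (5); capacity 9 + 5 = 14.
This cut is saturated, so no flow can exceed 14.

14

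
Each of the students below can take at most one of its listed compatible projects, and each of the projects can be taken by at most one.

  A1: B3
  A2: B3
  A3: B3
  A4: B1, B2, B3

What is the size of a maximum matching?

2

Unit-capacity flow: source→left, listed edges, right→sink; max matching = max flow.
Augmenting path A1→B3 (+1); matched 1.
Augmenting path A4→B1 (+1); matched 2.
No augmenting path remains; maximum matching = 2.
König certificate: {A4, B3} is a vertex cover of size 2 (every listed pair touches it), so no matching can be larger.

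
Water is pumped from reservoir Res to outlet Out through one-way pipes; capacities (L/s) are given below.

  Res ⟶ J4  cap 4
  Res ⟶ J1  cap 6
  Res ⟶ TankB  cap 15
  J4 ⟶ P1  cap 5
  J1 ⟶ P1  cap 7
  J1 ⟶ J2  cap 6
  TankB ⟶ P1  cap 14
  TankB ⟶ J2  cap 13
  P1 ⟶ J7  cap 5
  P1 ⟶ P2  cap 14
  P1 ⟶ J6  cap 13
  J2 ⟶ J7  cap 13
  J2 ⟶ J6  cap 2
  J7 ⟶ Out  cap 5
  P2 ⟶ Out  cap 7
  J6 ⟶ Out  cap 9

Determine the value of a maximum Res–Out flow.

Augment Res→J4→P1→J7→Out: bottleneck 4, flow now 4.
Augment Res→J1→P1→J7→Out: bottleneck 1, flow now 5.
Augment Res→J1→P1→P2→Out: bottleneck 5, flow now 10.
Augment Res→TankB→P1→P2→Out: bottleneck 2, flow now 12.
Augment Res→TankB→P1→J6→Out: bottleneck 9, flow now 21.
No augmenting path remains; maximum flow = 21.
In the residual graph, reachable from Res: {Res, J4, J1, TankB, P1, J2, J7, P2, J6}.
Min-cut edges: J7→Out (5), P2→Out (7), J6→Out (9); capacity 5 + 7 + 9 = 21.
This cut is saturated, so no flow can exceed 21.

21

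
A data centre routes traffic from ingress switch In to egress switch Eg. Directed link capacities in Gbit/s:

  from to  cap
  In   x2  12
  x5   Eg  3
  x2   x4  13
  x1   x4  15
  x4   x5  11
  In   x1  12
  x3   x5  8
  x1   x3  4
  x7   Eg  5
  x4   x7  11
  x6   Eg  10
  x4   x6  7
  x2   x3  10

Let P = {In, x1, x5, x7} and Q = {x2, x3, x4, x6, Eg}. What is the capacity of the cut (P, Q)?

39

Edges leaving {In, x1, x5, x7}: In→x2 (12), x1→x3 (4), x1→x4 (15), x5→Eg (3), x7→Eg (5).
Cut capacity = 12 + 4 + 15 + 3 + 5 = 39.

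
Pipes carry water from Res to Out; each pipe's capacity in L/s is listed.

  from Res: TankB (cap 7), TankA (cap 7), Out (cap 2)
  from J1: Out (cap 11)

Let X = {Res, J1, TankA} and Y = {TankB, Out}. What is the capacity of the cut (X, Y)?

20

Edges leaving {Res, J1, TankA}: Res→TankB (7), Res→Out (2), J1→Out (11).
Cut capacity = 7 + 2 + 11 = 20.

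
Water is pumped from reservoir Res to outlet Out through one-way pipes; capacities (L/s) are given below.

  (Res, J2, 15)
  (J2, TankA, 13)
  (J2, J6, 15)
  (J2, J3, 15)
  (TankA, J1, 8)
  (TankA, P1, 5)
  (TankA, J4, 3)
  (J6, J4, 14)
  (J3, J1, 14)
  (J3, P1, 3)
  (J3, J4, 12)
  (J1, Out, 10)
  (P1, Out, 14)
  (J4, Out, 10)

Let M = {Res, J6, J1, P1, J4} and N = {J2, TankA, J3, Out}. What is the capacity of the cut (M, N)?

Edges leaving {Res, J6, J1, P1, J4}: Res→J2 (15), J1→Out (10), P1→Out (14), J4→Out (10).
Cut capacity = 15 + 10 + 14 + 10 = 49.

49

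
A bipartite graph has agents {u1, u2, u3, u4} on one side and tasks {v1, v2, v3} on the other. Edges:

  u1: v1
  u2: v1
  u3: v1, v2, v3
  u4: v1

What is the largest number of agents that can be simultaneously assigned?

Unit-capacity flow: source→left, listed edges, right→sink; max matching = max flow.
Augmenting path u1→v1 (+1); matched 1.
Augmenting path u3→v2 (+1); matched 2.
No augmenting path remains; maximum matching = 2.
König certificate: {u3, v1} is a vertex cover of size 2 (every listed pair touches it), so no matching can be larger.

2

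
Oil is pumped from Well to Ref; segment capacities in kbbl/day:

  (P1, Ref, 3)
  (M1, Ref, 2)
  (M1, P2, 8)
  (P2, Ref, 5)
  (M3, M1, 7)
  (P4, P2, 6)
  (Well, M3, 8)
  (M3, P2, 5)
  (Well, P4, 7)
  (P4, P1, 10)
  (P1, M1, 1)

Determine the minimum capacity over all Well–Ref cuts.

Augment Well→P4→P1→Ref: bottleneck 3, flow now 3.
Augment Well→P4→P2→Ref: bottleneck 4, flow now 7.
Augment Well→M3→P2→Ref: bottleneck 1, flow now 8.
Augment Well→M3→M1→Ref: bottleneck 2, flow now 10.
No augmenting path remains; maximum flow = 10.
By max-flow min-cut, the minimum cut capacity equals the max flow.
In the residual graph, reachable from Well: {Well, P4, M3, P1, P2, M1}.
Min-cut edges: P1→Ref (3), P2→Ref (5), M1→Ref (2); capacity 3 + 5 + 2 = 10.

10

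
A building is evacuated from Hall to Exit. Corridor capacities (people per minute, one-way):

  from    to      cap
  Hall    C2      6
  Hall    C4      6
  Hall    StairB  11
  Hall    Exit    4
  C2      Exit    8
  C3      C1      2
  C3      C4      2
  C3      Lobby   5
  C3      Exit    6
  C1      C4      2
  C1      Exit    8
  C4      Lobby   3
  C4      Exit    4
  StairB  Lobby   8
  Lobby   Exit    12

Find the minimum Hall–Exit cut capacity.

Augment Hall→Exit: bottleneck 4, flow now 4.
Augment Hall→C2→Exit: bottleneck 6, flow now 10.
Augment Hall→C4→Exit: bottleneck 4, flow now 14.
Augment Hall→C4→Lobby→Exit: bottleneck 2, flow now 16.
Augment Hall→StairB→Lobby→Exit: bottleneck 8, flow now 24.
No augmenting path remains; maximum flow = 24.
By max-flow min-cut, the minimum cut capacity equals the max flow.
In the residual graph, reachable from Hall: {Hall, StairB}.
Min-cut edges: Hall→C2 (6), Hall→C4 (6), Hall→Exit (4), StairB→Lobby (8); capacity 6 + 6 + 4 + 8 = 24.

24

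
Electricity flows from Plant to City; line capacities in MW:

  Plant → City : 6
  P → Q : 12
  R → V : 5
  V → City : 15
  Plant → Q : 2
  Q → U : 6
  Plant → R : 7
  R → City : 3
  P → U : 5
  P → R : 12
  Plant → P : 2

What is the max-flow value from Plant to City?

14

Augment Plant→City: bottleneck 6, flow now 6.
Augment Plant→R→City: bottleneck 3, flow now 9.
Augment Plant→R→V→City: bottleneck 4, flow now 13.
Augment Plant→P→R→V→City: bottleneck 1, flow now 14.
No augmenting path remains; maximum flow = 14.
In the residual graph, reachable from Plant: {Plant, P, Q, R, U}.
Min-cut edges: Plant→City (6), R→V (5), R→City (3); capacity 6 + 5 + 3 = 14.
This cut is saturated, so no flow can exceed 14.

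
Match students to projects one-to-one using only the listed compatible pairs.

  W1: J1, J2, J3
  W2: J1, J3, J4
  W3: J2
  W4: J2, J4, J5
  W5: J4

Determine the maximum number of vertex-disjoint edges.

Unit-capacity flow: source→left, listed edges, right→sink; max matching = max flow.
Augmenting path W1→J1 (+1); matched 1.
Augmenting path W2→J3 (+1); matched 2.
Augmenting path W3→J2 (+1); matched 3.
Augmenting path W4→J4 (+1); matched 4.
Augmenting path W5→J4→W4→J5 (+1); matched 5.
No augmenting path remains; maximum matching = 5.
König certificate: {W1, W2, W3, W4, W5} is a vertex cover of size 5 (every listed pair touches it), so no matching can be larger.

5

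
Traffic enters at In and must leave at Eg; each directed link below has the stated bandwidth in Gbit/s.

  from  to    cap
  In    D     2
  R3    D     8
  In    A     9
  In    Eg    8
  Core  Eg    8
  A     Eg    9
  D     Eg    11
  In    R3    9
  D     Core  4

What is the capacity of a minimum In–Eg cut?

27

Augment In→Eg: bottleneck 8, flow now 8.
Augment In→D→Eg: bottleneck 2, flow now 10.
Augment In→A→Eg: bottleneck 9, flow now 19.
Augment In→R3→D→Eg: bottleneck 8, flow now 27.
No augmenting path remains; maximum flow = 27.
By max-flow min-cut, the minimum cut capacity equals the max flow.
In the residual graph, reachable from In: {In, R3}.
Min-cut edges: In→D (2), In→A (9), In→Eg (8), R3→D (8); capacity 2 + 9 + 8 + 8 = 27.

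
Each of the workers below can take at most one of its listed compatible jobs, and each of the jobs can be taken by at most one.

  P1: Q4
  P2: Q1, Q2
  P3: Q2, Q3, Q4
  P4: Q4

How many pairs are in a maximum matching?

3

Unit-capacity flow: source→left, listed edges, right→sink; max matching = max flow.
Augmenting path P1→Q4 (+1); matched 1.
Augmenting path P2→Q1 (+1); matched 2.
Augmenting path P3→Q2 (+1); matched 3.
No augmenting path remains; maximum matching = 3.
König certificate: {P2, P3, Q4} is a vertex cover of size 3 (every listed pair touches it), so no matching can be larger.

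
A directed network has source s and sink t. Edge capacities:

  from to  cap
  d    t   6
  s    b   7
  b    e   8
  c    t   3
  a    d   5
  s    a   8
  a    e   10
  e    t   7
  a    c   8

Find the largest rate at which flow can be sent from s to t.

Augment s→a→c→t: bottleneck 3, flow now 3.
Augment s→a→d→t: bottleneck 5, flow now 8.
Augment s→b→e→t: bottleneck 7, flow now 15.
No augmenting path remains; maximum flow = 15.
In the residual graph, reachable from s: {s}.
Min-cut edges: s→a (8), s→b (7); capacity 8 + 7 = 15.
This cut is saturated, so no flow can exceed 15.

15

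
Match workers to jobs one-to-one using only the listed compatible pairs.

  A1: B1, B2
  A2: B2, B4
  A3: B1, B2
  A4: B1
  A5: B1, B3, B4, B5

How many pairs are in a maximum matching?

Unit-capacity flow: source→left, listed edges, right→sink; max matching = max flow.
Augmenting path A1→B1 (+1); matched 1.
Augmenting path A2→B2 (+1); matched 2.
Augmenting path A5→B3 (+1); matched 3.
Augmenting path A3→B2→A2→B4 (+1); matched 4.
No augmenting path remains; maximum matching = 4.
König certificate: {A2, A5, B1, B2} is a vertex cover of size 4 (every listed pair touches it), so no matching can be larger.

4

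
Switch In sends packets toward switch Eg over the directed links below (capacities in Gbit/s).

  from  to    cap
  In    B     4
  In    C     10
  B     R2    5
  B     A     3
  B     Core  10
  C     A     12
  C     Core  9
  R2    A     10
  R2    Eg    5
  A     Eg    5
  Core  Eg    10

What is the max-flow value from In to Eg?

Augment In→B→R2→Eg: bottleneck 4, flow now 4.
Augment In→C→A→Eg: bottleneck 5, flow now 9.
Augment In→C→Core→Eg: bottleneck 5, flow now 14.
No augmenting path remains; maximum flow = 14.
In the residual graph, reachable from In: {In}.
Min-cut edges: In→B (4), In→C (10); capacity 4 + 10 = 14.
This cut is saturated, so no flow can exceed 14.

14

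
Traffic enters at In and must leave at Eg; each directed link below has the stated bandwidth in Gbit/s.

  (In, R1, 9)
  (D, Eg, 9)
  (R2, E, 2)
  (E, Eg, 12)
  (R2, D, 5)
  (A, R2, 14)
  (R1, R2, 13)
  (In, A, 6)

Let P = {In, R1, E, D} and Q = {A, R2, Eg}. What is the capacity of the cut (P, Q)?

Edges leaving {In, R1, E, D}: In→A (6), R1→R2 (13), E→Eg (12), D→Eg (9).
Cut capacity = 6 + 13 + 12 + 9 = 40.

40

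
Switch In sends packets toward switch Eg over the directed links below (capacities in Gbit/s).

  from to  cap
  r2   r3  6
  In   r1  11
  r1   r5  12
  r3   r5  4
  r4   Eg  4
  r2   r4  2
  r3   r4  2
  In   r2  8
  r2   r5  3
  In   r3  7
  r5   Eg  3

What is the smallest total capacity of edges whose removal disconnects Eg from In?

7

Augment In→r1→r5→Eg: bottleneck 3, flow now 3.
Augment In→r2→r4→Eg: bottleneck 2, flow now 5.
Augment In→r3→r4→Eg: bottleneck 2, flow now 7.
No augmenting path remains; maximum flow = 7.
By max-flow min-cut, the minimum cut capacity equals the max flow.
In the residual graph, reachable from In: {In, r1, r2, r3, r5}.
Min-cut edges: r2→r4 (2), r3→r4 (2), r5→Eg (3); capacity 2 + 2 + 3 = 7.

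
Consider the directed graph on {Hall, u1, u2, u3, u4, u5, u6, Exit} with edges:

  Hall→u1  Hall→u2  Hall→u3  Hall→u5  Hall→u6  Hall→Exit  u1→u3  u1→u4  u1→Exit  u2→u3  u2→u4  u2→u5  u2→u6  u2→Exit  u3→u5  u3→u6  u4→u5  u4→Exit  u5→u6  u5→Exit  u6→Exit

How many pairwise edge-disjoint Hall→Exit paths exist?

5

Assign every edge capacity 1; by Menger, the answer equals the max flow.
Path Hall→Exit (+1); total 1.
Path Hall→u1→Exit (+1); total 2.
Path Hall→u2→Exit (+1); total 3.
Path Hall→u5→Exit (+1); total 4.
Path Hall→u6→Exit (+1); total 5.
No residual Hall→Exit path; max flow = 5.
Certifying cut of size 5: {Hall→Exit, Hall→u1, Hall→u2, u5→Exit, u6→Exit}.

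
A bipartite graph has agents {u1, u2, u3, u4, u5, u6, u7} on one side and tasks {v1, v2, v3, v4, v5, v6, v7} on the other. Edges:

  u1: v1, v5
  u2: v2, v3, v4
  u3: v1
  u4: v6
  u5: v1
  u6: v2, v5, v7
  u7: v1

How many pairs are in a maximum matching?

5

Unit-capacity flow: source→left, listed edges, right→sink; max matching = max flow.
Augmenting path u1→v1 (+1); matched 1.
Augmenting path u2→v2 (+1); matched 2.
Augmenting path u4→v6 (+1); matched 3.
Augmenting path u6→v5 (+1); matched 4.
Augmenting path u3→v1→u1→v5→u6→v7 (+1); matched 5.
No augmenting path remains; maximum matching = 5.
König certificate: {u1, u2, u4, u6, v1} is a vertex cover of size 5 (every listed pair touches it), so no matching can be larger.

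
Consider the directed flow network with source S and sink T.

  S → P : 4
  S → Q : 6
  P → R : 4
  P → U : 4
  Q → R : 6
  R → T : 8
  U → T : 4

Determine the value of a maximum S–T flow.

Augment S→P→R→T: bottleneck 4, flow now 4.
Augment S→Q→R→T: bottleneck 4, flow now 8.
Augment S→Q→R→P→U→T: bottleneck 2, flow now 10. (uses reverse residual edge)
No augmenting path remains; maximum flow = 10.
In the residual graph, reachable from S: {S}.
Min-cut edges: S→P (4), S→Q (6); capacity 4 + 6 = 10.
This cut is saturated, so no flow can exceed 10.

10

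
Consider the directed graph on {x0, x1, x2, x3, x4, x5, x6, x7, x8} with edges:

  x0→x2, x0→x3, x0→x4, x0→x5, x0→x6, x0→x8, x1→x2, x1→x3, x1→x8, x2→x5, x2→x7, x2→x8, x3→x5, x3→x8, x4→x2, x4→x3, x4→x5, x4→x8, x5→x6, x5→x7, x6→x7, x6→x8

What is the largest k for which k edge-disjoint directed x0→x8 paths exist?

5

Assign every edge capacity 1; by Menger, the answer equals the max flow.
Path x0→x8 (+1); total 1.
Path x0→x2→x8 (+1); total 2.
Path x0→x3→x8 (+1); total 3.
Path x0→x4→x8 (+1); total 4.
Path x0→x6→x8 (+1); total 5.
No residual x0→x8 path; max flow = 5.
Certifying cut of size 5: {x0→x2, x0→x3, x0→x4, x0→x8, x6→x8}.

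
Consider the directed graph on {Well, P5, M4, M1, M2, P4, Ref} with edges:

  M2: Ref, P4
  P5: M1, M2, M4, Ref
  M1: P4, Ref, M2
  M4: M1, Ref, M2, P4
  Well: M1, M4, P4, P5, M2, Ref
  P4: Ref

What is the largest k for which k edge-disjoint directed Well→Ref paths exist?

Assign every edge capacity 1; by Menger, the answer equals the max flow.
Path Well→Ref (+1); total 1.
Path Well→P5→Ref (+1); total 2.
Path Well→M4→Ref (+1); total 3.
Path Well→M1→Ref (+1); total 4.
Path Well→M2→Ref (+1); total 5.
Path Well→P4→Ref (+1); total 6.
No residual Well→Ref path; max flow = 6.
Certifying cut of size 6: {Well→M1, Well→M2, Well→M4, Well→P4, Well→P5, Well→Ref}.

6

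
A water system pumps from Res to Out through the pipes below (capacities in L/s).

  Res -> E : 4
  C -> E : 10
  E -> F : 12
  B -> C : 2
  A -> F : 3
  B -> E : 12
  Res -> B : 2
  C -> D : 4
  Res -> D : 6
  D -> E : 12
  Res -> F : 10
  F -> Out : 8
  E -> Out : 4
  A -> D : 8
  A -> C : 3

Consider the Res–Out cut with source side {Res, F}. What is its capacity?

20

Edges leaving {Res, F}: Res→B (2), Res→D (6), Res→E (4), F→Out (8).
Cut capacity = 2 + 6 + 4 + 8 = 20.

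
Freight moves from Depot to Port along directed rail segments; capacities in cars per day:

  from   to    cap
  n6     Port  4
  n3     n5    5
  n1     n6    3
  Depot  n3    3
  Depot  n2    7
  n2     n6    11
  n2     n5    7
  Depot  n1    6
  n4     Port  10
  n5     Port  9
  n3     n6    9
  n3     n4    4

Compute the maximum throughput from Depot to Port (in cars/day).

Augment Depot→n1→n6→Port: bottleneck 3, flow now 3.
Augment Depot→n2→n5→Port: bottleneck 7, flow now 10.
Augment Depot→n3→n4→Port: bottleneck 3, flow now 13.
No augmenting path remains; maximum flow = 13.
In the residual graph, reachable from Depot: {Depot, n1}.
Min-cut edges: Depot→n2 (7), Depot→n3 (3), n1→n6 (3); capacity 7 + 3 + 3 = 13.
This cut is saturated, so no flow can exceed 13.

13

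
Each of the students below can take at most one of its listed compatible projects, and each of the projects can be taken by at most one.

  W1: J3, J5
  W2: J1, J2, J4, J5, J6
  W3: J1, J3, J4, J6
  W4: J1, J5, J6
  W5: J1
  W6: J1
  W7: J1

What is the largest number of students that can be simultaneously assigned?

5

Unit-capacity flow: source→left, listed edges, right→sink; max matching = max flow.
Augmenting path W1→J3 (+1); matched 1.
Augmenting path W2→J1 (+1); matched 2.
Augmenting path W3→J4 (+1); matched 3.
Augmenting path W4→J5 (+1); matched 4.
Augmenting path W5→J1→W2→J2 (+1); matched 5.
No augmenting path remains; maximum matching = 5.
König certificate: {W1, W2, W3, W4, J1} is a vertex cover of size 5 (every listed pair touches it), so no matching can be larger.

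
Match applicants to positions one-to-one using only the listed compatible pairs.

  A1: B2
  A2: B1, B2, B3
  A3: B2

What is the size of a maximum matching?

Unit-capacity flow: source→left, listed edges, right→sink; max matching = max flow.
Augmenting path A1→B2 (+1); matched 1.
Augmenting path A2→B1 (+1); matched 2.
No augmenting path remains; maximum matching = 2.
König certificate: {A2, B2} is a vertex cover of size 2 (every listed pair touches it), so no matching can be larger.

2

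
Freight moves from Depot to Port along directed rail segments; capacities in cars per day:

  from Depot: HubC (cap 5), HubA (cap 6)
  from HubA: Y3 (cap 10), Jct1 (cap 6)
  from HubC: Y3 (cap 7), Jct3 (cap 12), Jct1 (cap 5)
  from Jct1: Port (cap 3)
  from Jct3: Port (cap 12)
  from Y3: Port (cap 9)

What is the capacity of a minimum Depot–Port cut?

11

Augment Depot→HubA→Jct1→Port: bottleneck 3, flow now 3.
Augment Depot→HubA→Y3→Port: bottleneck 3, flow now 6.
Augment Depot→HubC→Jct3→Port: bottleneck 5, flow now 11.
No augmenting path remains; maximum flow = 11.
By max-flow min-cut, the minimum cut capacity equals the max flow.
In the residual graph, reachable from Depot: {Depot}.
Min-cut edges: Depot→HubA (6), Depot→HubC (5); capacity 6 + 5 = 11.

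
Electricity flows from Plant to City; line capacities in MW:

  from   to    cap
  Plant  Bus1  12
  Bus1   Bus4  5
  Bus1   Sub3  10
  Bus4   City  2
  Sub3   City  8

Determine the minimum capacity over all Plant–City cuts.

10

Augment Plant→Bus1→Bus4→City: bottleneck 2, flow now 2.
Augment Plant→Bus1→Sub3→City: bottleneck 8, flow now 10.
No augmenting path remains; maximum flow = 10.
By max-flow min-cut, the minimum cut capacity equals the max flow.
In the residual graph, reachable from Plant: {Plant, Bus1, Bus4, Sub3}.
Min-cut edges: Bus4→City (2), Sub3→City (8); capacity 2 + 8 = 10.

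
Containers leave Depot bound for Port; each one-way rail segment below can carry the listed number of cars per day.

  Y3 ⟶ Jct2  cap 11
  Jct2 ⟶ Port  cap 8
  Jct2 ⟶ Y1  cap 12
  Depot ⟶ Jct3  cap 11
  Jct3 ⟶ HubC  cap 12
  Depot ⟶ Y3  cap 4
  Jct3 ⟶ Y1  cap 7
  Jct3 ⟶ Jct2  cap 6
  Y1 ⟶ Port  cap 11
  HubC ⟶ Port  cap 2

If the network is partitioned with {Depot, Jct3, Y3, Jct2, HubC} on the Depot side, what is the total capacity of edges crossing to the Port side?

29

Edges leaving {Depot, Jct3, Y3, Jct2, HubC}: Jct3→Y1 (7), Jct2→Y1 (12), Jct2→Port (8), HubC→Port (2).
Cut capacity = 7 + 12 + 8 + 2 = 29.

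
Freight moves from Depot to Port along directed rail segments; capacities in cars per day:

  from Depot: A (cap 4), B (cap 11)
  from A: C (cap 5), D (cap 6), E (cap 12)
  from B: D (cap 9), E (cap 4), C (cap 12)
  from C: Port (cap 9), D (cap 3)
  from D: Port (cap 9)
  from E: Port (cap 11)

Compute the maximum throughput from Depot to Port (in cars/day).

Augment Depot→A→C→Port: bottleneck 4, flow now 4.
Augment Depot→B→C→Port: bottleneck 5, flow now 9.
Augment Depot→B→D→Port: bottleneck 6, flow now 15.
No augmenting path remains; maximum flow = 15.
In the residual graph, reachable from Depot: {Depot}.
Min-cut edges: Depot→A (4), Depot→B (11); capacity 4 + 11 = 15.
This cut is saturated, so no flow can exceed 15.

15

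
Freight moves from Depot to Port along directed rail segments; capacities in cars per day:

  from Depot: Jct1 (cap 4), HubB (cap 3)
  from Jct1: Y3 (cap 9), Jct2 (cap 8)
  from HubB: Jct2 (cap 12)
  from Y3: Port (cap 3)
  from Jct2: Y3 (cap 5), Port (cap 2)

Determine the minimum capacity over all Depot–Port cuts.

5

Augment Depot→Jct1→Y3→Port: bottleneck 3, flow now 3.
Augment Depot→Jct1→Jct2→Port: bottleneck 1, flow now 4.
Augment Depot→HubB→Jct2→Port: bottleneck 1, flow now 5.
No augmenting path remains; maximum flow = 5.
By max-flow min-cut, the minimum cut capacity equals the max flow.
In the residual graph, reachable from Depot: {Depot, Jct1, HubB, Y3, Jct2}.
Min-cut edges: Y3→Port (3), Jct2→Port (2); capacity 3 + 2 = 5.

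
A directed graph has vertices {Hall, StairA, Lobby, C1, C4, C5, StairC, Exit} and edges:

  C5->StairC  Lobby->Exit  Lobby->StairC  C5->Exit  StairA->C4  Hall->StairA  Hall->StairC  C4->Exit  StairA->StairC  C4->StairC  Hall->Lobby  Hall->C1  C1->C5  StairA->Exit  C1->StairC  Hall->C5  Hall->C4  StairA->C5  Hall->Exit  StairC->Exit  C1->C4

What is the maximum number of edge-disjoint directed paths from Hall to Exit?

Assign every edge capacity 1; by Menger, the answer equals the max flow.
Path Hall→Exit (+1); total 1.
Path Hall→StairA→Exit (+1); total 2.
Path Hall→Lobby→Exit (+1); total 3.
Path Hall→C4→Exit (+1); total 4.
Path Hall→C5→Exit (+1); total 5.
Path Hall→StairC→Exit (+1); total 6.
No residual Hall→Exit path; max flow = 6.
Certifying cut of size 6: {C4→Exit, C5→Exit, Hall→Exit, Hall→Lobby, Hall→StairA, StairC→Exit}.

6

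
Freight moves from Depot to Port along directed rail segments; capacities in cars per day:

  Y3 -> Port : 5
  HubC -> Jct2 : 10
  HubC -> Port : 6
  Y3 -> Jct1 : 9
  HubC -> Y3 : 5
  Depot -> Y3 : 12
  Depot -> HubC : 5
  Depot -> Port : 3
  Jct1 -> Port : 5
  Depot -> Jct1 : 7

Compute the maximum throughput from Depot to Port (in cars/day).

Augment Depot→Port: bottleneck 3, flow now 3.
Augment Depot→Y3→Port: bottleneck 5, flow now 8.
Augment Depot→HubC→Port: bottleneck 5, flow now 13.
Augment Depot→Jct1→Port: bottleneck 5, flow now 18.
No augmenting path remains; maximum flow = 18.
In the residual graph, reachable from Depot: {Depot, Y3, Jct1}.
Min-cut edges: Depot→HubC (5), Depot→Port (3), Y3→Port (5), Jct1→Port (5); capacity 5 + 3 + 5 + 5 = 18.
This cut is saturated, so no flow can exceed 18.

18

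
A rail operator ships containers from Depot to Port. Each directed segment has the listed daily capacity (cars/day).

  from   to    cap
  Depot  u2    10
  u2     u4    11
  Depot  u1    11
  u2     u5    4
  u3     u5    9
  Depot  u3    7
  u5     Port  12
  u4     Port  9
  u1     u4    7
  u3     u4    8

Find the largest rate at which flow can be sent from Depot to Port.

20

Augment Depot→u1→u4→Port: bottleneck 7, flow now 7.
Augment Depot→u2→u4→Port: bottleneck 2, flow now 9.
Augment Depot→u2→u5→Port: bottleneck 4, flow now 13.
Augment Depot→u3→u5→Port: bottleneck 7, flow now 20.
No augmenting path remains; maximum flow = 20.
In the residual graph, reachable from Depot: {Depot, u1, u2, u4}.
Min-cut edges: Depot→u3 (7), u2→u5 (4), u4→Port (9); capacity 7 + 4 + 9 = 20.
This cut is saturated, so no flow can exceed 20.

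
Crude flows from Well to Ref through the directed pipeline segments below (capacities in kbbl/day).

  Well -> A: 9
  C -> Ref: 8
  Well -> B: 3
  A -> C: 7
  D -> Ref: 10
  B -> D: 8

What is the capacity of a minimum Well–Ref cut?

10

Augment Well→A→C→Ref: bottleneck 7, flow now 7.
Augment Well→B→D→Ref: bottleneck 3, flow now 10.
No augmenting path remains; maximum flow = 10.
By max-flow min-cut, the minimum cut capacity equals the max flow.
In the residual graph, reachable from Well: {Well, A}.
Min-cut edges: Well→B (3), A→C (7); capacity 3 + 7 = 10.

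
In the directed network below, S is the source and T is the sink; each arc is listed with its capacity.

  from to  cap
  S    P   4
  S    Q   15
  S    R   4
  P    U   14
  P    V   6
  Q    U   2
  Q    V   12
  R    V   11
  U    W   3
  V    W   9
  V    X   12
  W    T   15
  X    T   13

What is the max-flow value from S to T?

22

Augment S→P→U→W→T: bottleneck 3, flow now 3.
Augment S→P→V→W→T: bottleneck 1, flow now 4.
Augment S→Q→V→W→T: bottleneck 8, flow now 12.
Augment S→Q→V→X→T: bottleneck 4, flow now 16.
Augment S→R→V→X→T: bottleneck 4, flow now 20.
Augment S→Q→U→P→V→X→T: bottleneck 2, flow now 22. (uses reverse residual edge)
No augmenting path remains; maximum flow = 22.
In the residual graph, reachable from S: {S, Q}.
Min-cut edges: S→P (4), S→R (4), Q→U (2), Q→V (12); capacity 4 + 4 + 2 + 12 = 22.
This cut is saturated, so no flow can exceed 22.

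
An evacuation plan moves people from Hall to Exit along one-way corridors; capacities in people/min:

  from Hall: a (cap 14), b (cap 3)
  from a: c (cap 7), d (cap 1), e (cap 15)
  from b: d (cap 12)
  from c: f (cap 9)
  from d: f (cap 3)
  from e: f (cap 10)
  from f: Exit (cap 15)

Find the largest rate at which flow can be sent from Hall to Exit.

15

Augment Hall→a→c→f→Exit: bottleneck 7, flow now 7.
Augment Hall→a→d→f→Exit: bottleneck 1, flow now 8.
Augment Hall→a→e→f→Exit: bottleneck 6, flow now 14.
Augment Hall→b→d→f→Exit: bottleneck 1, flow now 15.
No augmenting path remains; maximum flow = 15.
In the residual graph, reachable from Hall: {Hall, a, b, c, d, e, f}.
Min-cut edges: f→Exit (15); capacity 15 = 15.
This cut is saturated, so no flow can exceed 15.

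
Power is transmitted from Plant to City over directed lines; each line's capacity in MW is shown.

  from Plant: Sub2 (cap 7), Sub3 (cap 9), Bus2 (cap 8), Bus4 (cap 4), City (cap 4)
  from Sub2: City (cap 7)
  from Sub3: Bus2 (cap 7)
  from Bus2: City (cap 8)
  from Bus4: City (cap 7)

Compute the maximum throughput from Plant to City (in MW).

Augment Plant→City: bottleneck 4, flow now 4.
Augment Plant→Sub2→City: bottleneck 7, flow now 11.
Augment Plant→Bus2→City: bottleneck 8, flow now 19.
Augment Plant→Bus4→City: bottleneck 4, flow now 23.
No augmenting path remains; maximum flow = 23.
In the residual graph, reachable from Plant: {Plant, Sub3, Bus2}.
Min-cut edges: Plant→Sub2 (7), Plant→Bus4 (4), Plant→City (4), Bus2→City (8); capacity 7 + 4 + 4 + 8 = 23.
This cut is saturated, so no flow can exceed 23.

23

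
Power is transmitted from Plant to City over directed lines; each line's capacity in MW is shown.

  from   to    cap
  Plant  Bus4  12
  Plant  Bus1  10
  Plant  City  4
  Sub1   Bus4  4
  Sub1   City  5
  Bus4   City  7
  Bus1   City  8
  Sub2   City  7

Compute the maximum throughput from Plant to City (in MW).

Augment Plant→City: bottleneck 4, flow now 4.
Augment Plant→Bus4→City: bottleneck 7, flow now 11.
Augment Plant→Bus1→City: bottleneck 8, flow now 19.
No augmenting path remains; maximum flow = 19.
In the residual graph, reachable from Plant: {Plant, Bus4, Bus1}.
Min-cut edges: Plant→City (4), Bus4→City (7), Bus1→City (8); capacity 4 + 7 + 8 = 19.
This cut is saturated, so no flow can exceed 19.

19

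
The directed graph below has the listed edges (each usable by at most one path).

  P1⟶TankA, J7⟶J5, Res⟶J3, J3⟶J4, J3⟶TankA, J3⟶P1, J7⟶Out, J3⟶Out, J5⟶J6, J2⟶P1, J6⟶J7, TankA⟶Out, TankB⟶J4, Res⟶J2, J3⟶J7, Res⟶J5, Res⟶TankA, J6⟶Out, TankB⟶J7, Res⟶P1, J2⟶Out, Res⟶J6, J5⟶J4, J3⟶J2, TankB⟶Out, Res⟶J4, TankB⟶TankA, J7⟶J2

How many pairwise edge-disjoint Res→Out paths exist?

Assign every edge capacity 1; by Menger, the answer equals the max flow.
Path Res→J3→Out (+1); total 1.
Path Res→J2→Out (+1); total 2.
Path Res→J6→Out (+1); total 3.
Path Res→TankA→Out (+1); total 4.
Path Res→J5→J6→J7→Out (+1); total 5.
No residual Res→Out path; max flow = 5.
Certifying cut of size 5: {Res→J2, Res→J3, Res→J5, Res→J6, TankA→Out}.

5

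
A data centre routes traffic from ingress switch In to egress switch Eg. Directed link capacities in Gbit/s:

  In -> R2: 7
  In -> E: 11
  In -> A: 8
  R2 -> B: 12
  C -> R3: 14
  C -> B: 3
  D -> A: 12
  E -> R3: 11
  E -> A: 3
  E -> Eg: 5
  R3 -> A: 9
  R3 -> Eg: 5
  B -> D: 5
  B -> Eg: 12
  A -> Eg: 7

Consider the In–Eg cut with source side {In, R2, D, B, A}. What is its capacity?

30

Edges leaving {In, R2, D, B, A}: In→E (11), B→Eg (12), A→Eg (7).
Cut capacity = 11 + 12 + 7 = 30.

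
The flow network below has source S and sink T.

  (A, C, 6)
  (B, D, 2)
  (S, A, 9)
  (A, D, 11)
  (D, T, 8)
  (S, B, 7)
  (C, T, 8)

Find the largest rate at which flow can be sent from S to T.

Augment S→A→C→T: bottleneck 6, flow now 6.
Augment S→A→D→T: bottleneck 3, flow now 9.
Augment S→B→D→T: bottleneck 2, flow now 11.
No augmenting path remains; maximum flow = 11.
In the residual graph, reachable from S: {S, B}.
Min-cut edges: S→A (9), B→D (2); capacity 9 + 2 = 11.
This cut is saturated, so no flow can exceed 11.

11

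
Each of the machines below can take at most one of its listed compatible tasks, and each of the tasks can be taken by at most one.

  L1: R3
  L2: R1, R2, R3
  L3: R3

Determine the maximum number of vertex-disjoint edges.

Unit-capacity flow: source→left, listed edges, right→sink; max matching = max flow.
Augmenting path L1→R3 (+1); matched 1.
Augmenting path L2→R1 (+1); matched 2.
No augmenting path remains; maximum matching = 2.
König certificate: {L2, R3} is a vertex cover of size 2 (every listed pair touches it), so no matching can be larger.

2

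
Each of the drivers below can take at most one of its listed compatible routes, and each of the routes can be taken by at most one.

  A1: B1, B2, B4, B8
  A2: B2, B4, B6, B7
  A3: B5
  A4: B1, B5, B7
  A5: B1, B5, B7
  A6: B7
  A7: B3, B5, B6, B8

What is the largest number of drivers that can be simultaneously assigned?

6

Unit-capacity flow: source→left, listed edges, right→sink; max matching = max flow.
Augmenting path A1→B1 (+1); matched 1.
Augmenting path A2→B2 (+1); matched 2.
Augmenting path A3→B5 (+1); matched 3.
Augmenting path A4→B7 (+1); matched 4.
Augmenting path A7→B3 (+1); matched 5.
Augmenting path A5→B1→A1→B4 (+1); matched 6.
No augmenting path remains; maximum matching = 6.
König certificate: {A1, A2, A7, B1, B5, B7} is a vertex cover of size 6 (every listed pair touches it), so no matching can be larger.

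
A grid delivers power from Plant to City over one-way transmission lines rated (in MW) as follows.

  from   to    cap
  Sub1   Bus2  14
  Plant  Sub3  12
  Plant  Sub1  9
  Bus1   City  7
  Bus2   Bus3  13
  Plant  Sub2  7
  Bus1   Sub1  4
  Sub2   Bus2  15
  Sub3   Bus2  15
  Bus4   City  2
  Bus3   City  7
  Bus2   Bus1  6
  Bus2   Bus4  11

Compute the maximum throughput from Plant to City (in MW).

Augment Plant→Sub1→Bus2→Bus1→City: bottleneck 6, flow now 6.
Augment Plant→Sub1→Bus2→Bus4→City: bottleneck 2, flow now 8.
Augment Plant→Sub1→Bus2→Bus3→City: bottleneck 1, flow now 9.
Augment Plant→Sub3→Bus2→Bus3→City: bottleneck 6, flow now 15.
No augmenting path remains; maximum flow = 15.
In the residual graph, reachable from Plant: {Plant, Sub1, Sub3, Sub2, Bus2, Bus4, Bus3}.
Min-cut edges: Bus2→Bus1 (6), Bus4→City (2), Bus3→City (7); capacity 6 + 2 + 7 = 15.
This cut is saturated, so no flow can exceed 15.

15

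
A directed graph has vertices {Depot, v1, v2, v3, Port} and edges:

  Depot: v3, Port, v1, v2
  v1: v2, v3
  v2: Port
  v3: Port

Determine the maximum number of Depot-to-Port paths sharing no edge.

3

Assign every edge capacity 1; by Menger, the answer equals the max flow.
Path Depot→Port (+1); total 1.
Path Depot→v2→Port (+1); total 2.
Path Depot→v3→Port (+1); total 3.
No residual Depot→Port path; max flow = 3.
Certifying cut of size 3: {Depot→Port, v2→Port, v3→Port}.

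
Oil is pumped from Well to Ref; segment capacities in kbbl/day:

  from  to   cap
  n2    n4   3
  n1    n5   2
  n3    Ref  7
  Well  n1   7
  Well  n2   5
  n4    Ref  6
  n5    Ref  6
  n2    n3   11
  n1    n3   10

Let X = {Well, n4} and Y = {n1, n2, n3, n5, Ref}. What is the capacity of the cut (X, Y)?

Edges leaving {Well, n4}: Well→n1 (7), Well→n2 (5), n4→Ref (6).
Cut capacity = 7 + 5 + 6 = 18.

18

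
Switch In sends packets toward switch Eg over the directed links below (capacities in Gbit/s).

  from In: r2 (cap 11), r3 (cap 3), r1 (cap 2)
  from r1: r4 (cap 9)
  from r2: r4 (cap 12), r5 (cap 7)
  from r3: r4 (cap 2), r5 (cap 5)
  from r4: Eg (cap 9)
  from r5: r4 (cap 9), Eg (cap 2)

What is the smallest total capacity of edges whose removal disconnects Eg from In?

11

Augment In→r1→r4→Eg: bottleneck 2, flow now 2.
Augment In→r2→r4→Eg: bottleneck 7, flow now 9.
Augment In→r2→r5→Eg: bottleneck 2, flow now 11.
No augmenting path remains; maximum flow = 11.
By max-flow min-cut, the minimum cut capacity equals the max flow.
In the residual graph, reachable from In: {In, r1, r2, r3, r4, r5}.
Min-cut edges: r4→Eg (9), r5→Eg (2); capacity 9 + 2 = 11.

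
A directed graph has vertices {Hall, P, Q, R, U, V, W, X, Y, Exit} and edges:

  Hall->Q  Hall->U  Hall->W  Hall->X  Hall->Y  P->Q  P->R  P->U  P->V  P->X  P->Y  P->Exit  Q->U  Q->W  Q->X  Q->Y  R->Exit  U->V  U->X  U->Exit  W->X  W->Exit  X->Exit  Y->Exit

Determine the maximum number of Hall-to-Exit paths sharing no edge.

Assign every edge capacity 1; by Menger, the answer equals the max flow.
Path Hall→U→Exit (+1); total 1.
Path Hall→W→Exit (+1); total 2.
Path Hall→X→Exit (+1); total 3.
Path Hall→Y→Exit (+1); total 4.
No residual Hall→Exit path; max flow = 4.
Certifying cut of size 4: {U→Exit, W→Exit, X→Exit, Y→Exit}.

4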